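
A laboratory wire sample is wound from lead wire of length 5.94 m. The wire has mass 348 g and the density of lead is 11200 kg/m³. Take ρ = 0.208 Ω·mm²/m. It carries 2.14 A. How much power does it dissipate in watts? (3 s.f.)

1.08 W

ρ = 0.208 Ω·mm²/m = 2.08×10^-7 Ω·m
A = m/(density·L) = 0.348/(11200×5.94) = 5.2309e-06 m²
R = ρL/A = (2.08×10^-7)(5.94)/(5.2309e-06) = 0.2362 Ω
P = I²R = (2.14)² × 0.2362 = 1.08 W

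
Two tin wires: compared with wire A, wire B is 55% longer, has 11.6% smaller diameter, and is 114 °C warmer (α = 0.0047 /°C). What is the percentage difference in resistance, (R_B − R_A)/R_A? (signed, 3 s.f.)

R ∝ ρL/d² with ρ ∝ (1+αΔT), so R_B/R_A = (1 + 55/100) × (1 − 11.6/100)⁻² × (1 + 0.0047×114)
= 1.55 × 1.28 × 1.536 = 3.046
(R_B − R_A)/R_A = 3.046 − 1 = 205%

205%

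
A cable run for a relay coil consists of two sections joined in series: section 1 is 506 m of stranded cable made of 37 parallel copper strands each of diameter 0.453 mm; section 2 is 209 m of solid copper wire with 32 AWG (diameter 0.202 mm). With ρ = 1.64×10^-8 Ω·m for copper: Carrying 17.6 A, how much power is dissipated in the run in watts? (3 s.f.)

33600 W

Section 1: A_strand = π(2.2650e-04)² = 1.612e-07 m²; R₁ = ρL/(N·A_s) = (1.64×10^-8)(506)/(37×1.612e-07) = 1.392 Ω
Section 2: A = π(0.202/2 mm)² = π(1.0100e-04 m)² = 3.205e-08 m²
R₂ = (1.64×10^-8)(209)/(3.205e-08) = 107 Ω
R = R₁ + R₂ = 108.3 Ω
P = I²R = (17.6)² × 108.3 = 33600 W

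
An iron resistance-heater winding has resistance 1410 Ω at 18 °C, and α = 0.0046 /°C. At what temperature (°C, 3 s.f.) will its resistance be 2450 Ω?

R = R₀(1 + α(T − T₀)) ⇒ T = T₀ + (R/R₀ − 1)/α
T = 18 + (2450/1410 − 1)/0.0046 = 18 + (0.7376)/0.0046 = 178 °C

178 °C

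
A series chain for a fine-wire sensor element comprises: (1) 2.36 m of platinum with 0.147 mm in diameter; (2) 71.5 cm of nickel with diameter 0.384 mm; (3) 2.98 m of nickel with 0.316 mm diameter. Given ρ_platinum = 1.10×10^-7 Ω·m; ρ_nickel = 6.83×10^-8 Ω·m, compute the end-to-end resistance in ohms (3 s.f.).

18.3 Ω

Seg 1: A = π(d/2)² = π(7.3500e-05 m)² = 1.697e-08 m²
R_1 = (1.10×10^-7)(2.36)/(1.697e-08) = 15.3 Ω
Seg 2: A = π(d/2)² = π(1.9200e-04 m)² = 1.158e-07 m²
R_2 = (6.83×10^-8)(0.715)/(1.158e-07) = 0.4217 Ω
Seg 3: A = π(d/2)² = π(1.5800e-04 m)² = 7.843e-08 m²
R_3 = (6.83×10^-8)(2.98)/(7.843e-08) = 2.595 Ω
R_total = R_1 + R_2 + R_3 = 18.3 Ω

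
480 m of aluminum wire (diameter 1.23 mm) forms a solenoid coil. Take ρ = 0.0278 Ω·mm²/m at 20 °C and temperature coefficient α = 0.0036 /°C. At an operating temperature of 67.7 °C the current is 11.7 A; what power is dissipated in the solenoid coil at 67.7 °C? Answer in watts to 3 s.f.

1800 W

ρ = 0.0278 Ω·mm²/m = 2.78×10^-8 Ω·m
A = π(d/2)² = π(6.1500e-04 m)² = 1.188e-06 m²
R₍20₎ = ρL/A = (2.78×10^-8)(480)/(1.188e-06) = 11.23 Ω
R₍67.7₎ = R₍20₎(1 + αΔT) = 11.23 × (1 + 0.0036×47.7) = 13.16 Ω
P = I²R = (11.7)² × 13.16 = 1800 W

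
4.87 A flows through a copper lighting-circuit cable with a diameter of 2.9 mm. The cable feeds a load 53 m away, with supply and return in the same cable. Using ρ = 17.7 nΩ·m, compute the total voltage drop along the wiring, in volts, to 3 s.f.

1.38 V

ρ = 17.7 nΩ·m = 1.77×10^-8 Ω·m
A = π(d/2)² = π(1.4500e-03 m)² = 6.605e-06 m²
Total conductor length (both ways) L = 2 × 53 = 106 m
R = ρL/A = (1.77×10^-8)(106)/(6.605e-06) = 0.284 Ω
V = IR = 4.87 × 0.284 = 1.38 V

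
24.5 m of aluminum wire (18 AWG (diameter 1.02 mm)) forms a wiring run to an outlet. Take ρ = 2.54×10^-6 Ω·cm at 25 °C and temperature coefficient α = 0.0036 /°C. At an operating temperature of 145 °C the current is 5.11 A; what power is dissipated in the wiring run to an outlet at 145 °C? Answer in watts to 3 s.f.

ρ = 2.54×10^-6 Ω·cm = 2.54×10^-8 Ω·m
A = π(1.02/2 mm)² = π(5.1000e-04 m)² = 8.171e-07 m²
R₍25₎ = ρL/A = (2.54×10^-8)(24.5)/(8.171e-07) = 0.7616 Ω
R₍145₎ = R₍25₎(1 + αΔT) = 0.7616 × (1 + 0.0036×120) = 1.091 Ω
P = I²R = (5.11)² × 1.091 = 28.5 W

28.5 W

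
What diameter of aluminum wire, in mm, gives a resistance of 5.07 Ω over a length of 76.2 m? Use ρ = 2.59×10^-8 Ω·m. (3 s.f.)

0.704 mm

A = ρL/R = (2.59×10^-8)(76.2)/(5.07) = 3.893e-07 m²
d = 2√(A/π) = 7.040e-04 m = 0.704 mm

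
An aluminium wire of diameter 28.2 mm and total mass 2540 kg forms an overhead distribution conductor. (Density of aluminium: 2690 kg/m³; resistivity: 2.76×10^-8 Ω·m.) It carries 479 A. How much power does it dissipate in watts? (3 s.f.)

A = π(d/2)² = π(1.4100e-02 m)² = 6.2458e-04 m²
L = m/(density·A) = 2540/(2690×6.2458e-04) = 1512 m
R = ρL/A = (2.76×10^-8)(1512)/(6.2458e-04) = 0.06681 Ω
P = I²R = (479)² × 0.06681 = 15300 W

15300 W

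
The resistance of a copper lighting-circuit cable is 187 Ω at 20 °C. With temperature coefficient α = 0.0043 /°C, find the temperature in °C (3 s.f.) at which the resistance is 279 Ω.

R = R₀(1 + α(T − T₀)) ⇒ T = T₀ + (R/R₀ − 1)/α
T = 20 + (279/187 − 1)/0.0043 = 20 + (0.492)/0.0043 = 134 °C

134 °C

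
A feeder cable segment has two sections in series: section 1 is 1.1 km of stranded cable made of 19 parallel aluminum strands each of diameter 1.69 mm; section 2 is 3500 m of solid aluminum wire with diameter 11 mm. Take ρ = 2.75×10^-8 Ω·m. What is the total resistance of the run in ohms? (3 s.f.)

Section 1: A_strand = π(8.4500e-04)² = 2.243e-06 m²; R₁ = ρL/(N·A_s) = (2.75×10^-8)(1100)/(19×2.243e-06) = 0.7098 Ω
Section 2: A = π(d/2)² = π(5.5000e-03 m)² = 9.503e-05 m²
R₂ = (2.75×10^-8)(3500)/(9.503e-05) = 1.013 Ω
R = R₁ + R₂ = 1.72 Ω

1.72 Ω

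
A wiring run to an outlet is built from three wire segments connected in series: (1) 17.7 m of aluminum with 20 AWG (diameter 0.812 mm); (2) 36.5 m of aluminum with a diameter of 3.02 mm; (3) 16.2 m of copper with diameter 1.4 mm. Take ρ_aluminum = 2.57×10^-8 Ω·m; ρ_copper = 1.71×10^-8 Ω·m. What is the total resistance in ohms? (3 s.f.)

1.19 Ω

Seg 1: A = π(0.812/2 mm)² = π(4.0600e-04 m)² = 5.178e-07 m²
R_1 = (2.57×10^-8)(17.7)/(5.178e-07) = 0.8784 Ω
Seg 2: A = π(d/2)² = π(1.5100e-03 m)² = 7.163e-06 m²
R_2 = (2.57×10^-8)(36.5)/(7.163e-06) = 0.131 Ω
Seg 3: A = π(d/2)² = π(7.0000e-04 m)² = 1.539e-06 m²
R_3 = (1.71×10^-8)(16.2)/(1.539e-06) = 0.18 Ω
R_total = R_1 + R_2 + R_3 = 1.19 Ω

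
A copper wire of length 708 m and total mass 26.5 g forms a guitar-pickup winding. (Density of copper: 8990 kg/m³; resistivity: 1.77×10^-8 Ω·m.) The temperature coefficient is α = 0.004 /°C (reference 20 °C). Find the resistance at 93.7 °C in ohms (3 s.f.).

3900 Ω

A = m/(density·L) = 0.0265/(8990×708) = 4.1634e-09 m²
R = ρL/A = (1.77×10^-8)(708)/(4.1634e-09) = 3010 Ω
R(93.7 °C) = 3010 × (1 + 0.004×73.7) = 3900 Ω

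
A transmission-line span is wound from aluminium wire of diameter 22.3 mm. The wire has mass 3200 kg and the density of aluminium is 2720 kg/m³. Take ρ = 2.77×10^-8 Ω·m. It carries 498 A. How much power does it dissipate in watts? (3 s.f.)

53000 W

A = π(d/2)² = π(1.1150e-02 m)² = 3.9057e-04 m²
L = m/(density·A) = 3200/(2720×3.9057e-04) = 3012 m
R = ρL/A = (2.77×10^-8)(3012)/(3.9057e-04) = 0.2136 Ω
P = I²R = (498)² × 0.2136 = 53000 W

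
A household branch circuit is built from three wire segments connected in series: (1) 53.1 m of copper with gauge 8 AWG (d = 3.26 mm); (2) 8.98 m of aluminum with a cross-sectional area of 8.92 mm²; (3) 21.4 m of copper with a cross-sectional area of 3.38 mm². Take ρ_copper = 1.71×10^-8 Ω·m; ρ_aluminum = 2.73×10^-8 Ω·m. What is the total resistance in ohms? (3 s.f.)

0.245 Ω

Seg 1: A = π(3.26/2 mm)² = π(1.6300e-03 m)² = 8.347e-06 m²
R_1 = (1.71×10^-8)(53.1)/(8.347e-06) = 0.1088 Ω
Seg 2: A = 8.92 mm² = 8.920e-06 m²
R_2 = (2.73×10^-8)(8.98)/(8.920e-06) = 0.02748 Ω
Seg 3: A = 3.38 mm² = 3.380e-06 m²
R_3 = (1.71×10^-8)(21.4)/(3.380e-06) = 0.1083 Ω
R_total = R_1 + R_2 + R_3 = 0.245 Ω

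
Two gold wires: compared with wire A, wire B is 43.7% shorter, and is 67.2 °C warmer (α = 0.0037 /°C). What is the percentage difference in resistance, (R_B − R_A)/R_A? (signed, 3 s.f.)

R ∝ ρL/d² with ρ ∝ (1+αΔT), so R_B/R_A = (1 − 43.7/100) × (1 + 0.0037×67.2)
= 0.563 × 1.249 = 0.703
(R_B − R_A)/R_A = 0.703 − 1 = -29.7%

-29.7%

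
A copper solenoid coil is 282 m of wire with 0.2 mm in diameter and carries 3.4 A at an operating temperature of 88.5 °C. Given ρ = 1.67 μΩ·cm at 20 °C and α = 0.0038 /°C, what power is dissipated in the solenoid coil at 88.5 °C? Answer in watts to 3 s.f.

2180 W

ρ = 1.67 μΩ·cm = 1.67×10^-8 Ω·m
A = π(d/2)² = π(1.0000e-04 m)² = 3.142e-08 m²
R₍20₎ = ρL/A = (1.67×10^-8)(282)/(3.142e-08) = 149.9 Ω
R₍88.5₎ = R₍20₎(1 + αΔT) = 149.9 × (1 + 0.0038×68.5) = 188.9 Ω
P = I²R = (3.4)² × 188.9 = 2180 W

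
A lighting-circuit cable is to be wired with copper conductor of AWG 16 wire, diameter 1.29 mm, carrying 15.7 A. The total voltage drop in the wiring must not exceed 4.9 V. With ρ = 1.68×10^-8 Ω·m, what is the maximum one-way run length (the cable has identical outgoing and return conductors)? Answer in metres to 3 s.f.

12.1 m

A = π(1.29/2 mm)² = π(6.4500e-04 m)² = 1.307e-06 m²
L_max = V_max·A/(2·ρI) = (4.9)(1.307e-06)/(2×1.68×10^-8×15.7) = 12.1 m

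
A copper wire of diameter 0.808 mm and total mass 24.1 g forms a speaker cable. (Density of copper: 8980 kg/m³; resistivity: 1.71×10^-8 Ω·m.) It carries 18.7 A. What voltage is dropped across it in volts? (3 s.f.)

A = π(d/2)² = π(4.0400e-04 m)² = 5.1276e-07 m²
L = m/(density·A) = 0.0241/(8980×5.1276e-07) = 5.234 m
R = ρL/A = (1.71×10^-8)(5.234)/(5.1276e-07) = 0.1745 Ω
V = IR = 18.7 × 0.1745 = 3.26 V

3.26 V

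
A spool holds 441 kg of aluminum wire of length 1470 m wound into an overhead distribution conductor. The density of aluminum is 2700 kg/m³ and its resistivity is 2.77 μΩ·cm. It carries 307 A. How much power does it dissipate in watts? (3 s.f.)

34500 W

ρ = 2.77 μΩ·cm = 2.77×10^-8 Ω·m
A = m/(density·L) = 441/(2700×1470) = 1.1111e-04 m²
R = ρL/A = (2.77×10^-8)(1470)/(1.1111e-04) = 0.3665 Ω
P = I²R = (307)² × 0.3665 = 34500 W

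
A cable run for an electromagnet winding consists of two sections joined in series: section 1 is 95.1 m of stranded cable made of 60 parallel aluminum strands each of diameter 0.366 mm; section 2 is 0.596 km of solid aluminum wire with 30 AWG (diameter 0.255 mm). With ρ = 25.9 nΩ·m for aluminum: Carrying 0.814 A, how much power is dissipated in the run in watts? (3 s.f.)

201 W

ρ = 25.9 nΩ·m = 2.59×10^-8 Ω·m
Section 1: A_strand = π(1.8300e-04)² = 1.052e-07 m²; R₁ = ρL/(N·A_s) = (2.59×10^-8)(95.1)/(60×1.052e-07) = 0.3902 Ω
Section 2: A = π(0.255/2 mm)² = π(1.2750e-04 m)² = 5.107e-08 m²
R₂ = (2.59×10^-8)(596)/(5.107e-08) = 302.3 Ω
R = R₁ + R₂ = 302.6 Ω
P = I²R = (0.814)² × 302.6 = 201 W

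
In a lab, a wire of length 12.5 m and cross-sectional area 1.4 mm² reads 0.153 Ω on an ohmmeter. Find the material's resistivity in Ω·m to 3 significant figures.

1.71×10^-8 Ω·m

A = 1.4 mm² = 1.400e-06 m²
ρ = RA/L = (0.153)(1.400e-06)/(12.5) = 1.71×10^-8 Ω·m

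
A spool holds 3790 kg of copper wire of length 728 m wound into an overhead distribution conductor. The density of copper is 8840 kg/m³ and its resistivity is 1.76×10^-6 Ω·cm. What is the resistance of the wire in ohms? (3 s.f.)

0.0218 Ω

ρ = 1.76×10^-6 Ω·cm = 1.76×10^-8 Ω·m
A = m/(density·L) = 3790/(8840×728) = 5.8892e-04 m²
R = ρL/A = (1.76×10^-8)(728)/(5.8892e-04) = 0.0218 Ω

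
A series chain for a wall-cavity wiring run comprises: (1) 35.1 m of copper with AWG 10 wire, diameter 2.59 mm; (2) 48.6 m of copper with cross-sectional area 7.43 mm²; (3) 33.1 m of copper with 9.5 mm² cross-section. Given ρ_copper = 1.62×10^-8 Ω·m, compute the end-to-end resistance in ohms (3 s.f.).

0.270 Ω

Seg 1: A = π(2.59/2 mm)² = π(1.2950e-03 m)² = 5.269e-06 m²
R_1 = (1.62×10^-8)(35.1)/(5.269e-06) = 0.1079 Ω
Seg 2: A = 7.43 mm² = 7.430e-06 m²
R_2 = (1.62×10^-8)(48.6)/(7.430e-06) = 0.106 Ω
Seg 3: A = 9.5 mm² = 9.500e-06 m²
R_3 = (1.62×10^-8)(33.1)/(9.500e-06) = 0.05644 Ω
R_total = R_1 + R_2 + R_3 = 0.270 Ω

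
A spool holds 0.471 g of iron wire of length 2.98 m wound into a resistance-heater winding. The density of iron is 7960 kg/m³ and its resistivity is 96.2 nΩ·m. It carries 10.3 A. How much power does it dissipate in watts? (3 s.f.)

1530 W

ρ = 96.2 nΩ·m = 9.62×10^-8 Ω·m
A = m/(density·L) = 4.710×10^-4/(7960×2.98) = 1.9856e-08 m²
R = ρL/A = (9.62×10^-8)(2.98)/(1.9856e-08) = 14.44 Ω
P = I²R = (10.3)² × 14.44 = 1530 W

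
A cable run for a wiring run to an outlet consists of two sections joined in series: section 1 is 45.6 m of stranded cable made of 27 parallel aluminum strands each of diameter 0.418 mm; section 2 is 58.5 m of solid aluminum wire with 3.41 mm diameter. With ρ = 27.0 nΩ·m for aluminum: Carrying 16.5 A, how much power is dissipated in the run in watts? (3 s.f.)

138 W

ρ = 27.0 nΩ·m = 2.70×10^-8 Ω·m
Section 1: A_strand = π(2.0900e-04)² = 1.372e-07 m²; R₁ = ρL/(N·A_s) = (2.70×10^-8)(45.6)/(27×1.372e-07) = 0.3323 Ω
Section 2: A = π(d/2)² = π(1.7050e-03 m)² = 9.133e-06 m²
R₂ = (2.70×10^-8)(58.5)/(9.133e-06) = 0.173 Ω
R = R₁ + R₂ = 0.5052 Ω
P = I²R = (16.5)² × 0.5052 = 138 W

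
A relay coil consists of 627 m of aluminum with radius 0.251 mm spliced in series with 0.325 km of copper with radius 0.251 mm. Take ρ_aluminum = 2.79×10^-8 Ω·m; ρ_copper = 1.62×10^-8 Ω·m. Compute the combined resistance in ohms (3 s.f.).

Segment 1: A = πr² = π(2.5100e-04 m)² = 1.979e-07 m²
R₁ = ρL/A = (2.79×10^-8)(627)/(1.979e-07) = 88.38 Ω
R₂ = (1.62×10^-8)(325)/(1.979e-07) = 26.6 Ω
R = R₁ + R₂ = 115 Ω

115 Ω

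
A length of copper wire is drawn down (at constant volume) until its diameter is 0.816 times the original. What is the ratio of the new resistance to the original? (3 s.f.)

2.26

Volume constant ⇒ L' = L/r² with r = 0.816. R' = ρL'/A' = ρ(L/r²)/(πr²d₀²/4) = R/r⁴.
Factor = 2.26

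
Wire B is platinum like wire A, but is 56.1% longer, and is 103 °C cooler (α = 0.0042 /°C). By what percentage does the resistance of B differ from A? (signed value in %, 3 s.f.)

R ∝ ρL/d² with ρ ∝ (1+αΔT), so R_B/R_A = (1 + 56.1/100) × (1 − 0.0042×103)
= 1.561 × 0.5674 = 0.8857
(R_B − R_A)/R_A = 0.8857 − 1 = -11.4%

-11.4%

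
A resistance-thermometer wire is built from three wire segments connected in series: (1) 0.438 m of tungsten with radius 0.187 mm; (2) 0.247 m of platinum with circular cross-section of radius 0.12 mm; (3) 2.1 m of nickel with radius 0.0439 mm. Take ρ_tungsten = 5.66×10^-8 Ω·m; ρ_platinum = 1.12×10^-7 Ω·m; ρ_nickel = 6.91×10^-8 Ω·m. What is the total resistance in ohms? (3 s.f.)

24.8 Ω

Seg 1: A = πr² = π(1.8700e-04 m)² = 1.099e-07 m²
R_1 = (5.66×10^-8)(0.438)/(1.099e-07) = 0.2257 Ω
Seg 2: A = πr² = π(1.2000e-04 m)² = 4.524e-08 m²
R_2 = (1.12×10^-7)(0.247)/(4.524e-08) = 0.6115 Ω
Seg 3: A = πr² = π(4.3900e-05 m)² = 6.055e-09 m²
R_3 = (6.91×10^-8)(2.1)/(6.055e-09) = 23.97 Ω
R_total = R_1 + R_2 + R_3 = 24.8 Ω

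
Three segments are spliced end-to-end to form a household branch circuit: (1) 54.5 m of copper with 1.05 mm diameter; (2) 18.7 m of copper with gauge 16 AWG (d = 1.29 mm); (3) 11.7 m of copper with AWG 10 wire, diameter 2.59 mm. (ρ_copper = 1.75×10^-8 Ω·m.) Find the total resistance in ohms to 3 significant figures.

1.39 Ω

Seg 1: A = π(d/2)² = π(5.2500e-04 m)² = 8.659e-07 m²
R_1 = (1.75×10^-8)(54.5)/(8.659e-07) = 1.101 Ω
Seg 2: A = π(1.29/2 mm)² = π(6.4500e-04 m)² = 1.307e-06 m²
R_2 = (1.75×10^-8)(18.7)/(1.307e-06) = 0.2504 Ω
Seg 3: A = π(2.59/2 mm)² = π(1.2950e-03 m)² = 5.269e-06 m²
R_3 = (1.75×10^-8)(11.7)/(5.269e-06) = 0.03886 Ω
R_total = R_1 + R_2 + R_3 = 1.39 Ω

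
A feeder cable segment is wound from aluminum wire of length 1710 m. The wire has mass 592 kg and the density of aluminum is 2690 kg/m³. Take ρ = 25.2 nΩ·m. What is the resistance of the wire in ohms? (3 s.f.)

0.335 Ω

ρ = 25.2 nΩ·m = 2.52×10^-8 Ω·m
A = m/(density·L) = 592/(2690×1710) = 1.2870e-04 m²
R = ρL/A = (2.52×10^-8)(1710)/(1.2870e-04) = 0.335 Ω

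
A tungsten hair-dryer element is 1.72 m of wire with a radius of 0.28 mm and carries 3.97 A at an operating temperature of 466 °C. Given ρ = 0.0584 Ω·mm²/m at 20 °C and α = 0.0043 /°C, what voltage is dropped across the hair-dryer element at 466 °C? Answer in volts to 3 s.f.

4.72 V

ρ = 0.0584 Ω·mm²/m = 5.84×10^-8 Ω·m
A = πr² = π(2.8000e-04 m)² = 2.463e-07 m²
R₍20₎ = ρL/A = (5.84×10^-8)(1.72)/(2.463e-07) = 0.4078 Ω
R₍466₎ = R₍20₎(1 + αΔT) = 0.4078 × (1 + 0.0043×446) = 1.19 Ω
V = IR = 3.97 × 1.19 = 4.72 V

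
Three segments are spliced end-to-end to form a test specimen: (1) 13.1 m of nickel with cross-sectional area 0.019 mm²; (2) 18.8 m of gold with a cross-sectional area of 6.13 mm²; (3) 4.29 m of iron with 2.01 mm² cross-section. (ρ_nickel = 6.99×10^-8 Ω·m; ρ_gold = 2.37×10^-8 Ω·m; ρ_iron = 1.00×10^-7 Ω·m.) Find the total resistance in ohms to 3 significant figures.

Seg 1: A = 0.019 mm² = 1.900e-08 m²
R_1 = (6.99×10^-8)(13.1)/(1.900e-08) = 48.19 Ω
Seg 2: A = 6.13 mm² = 6.130e-06 m²
R_2 = (2.37×10^-8)(18.8)/(6.130e-06) = 0.07269 Ω
Seg 3: A = 2.01 mm² = 2.010e-06 m²
R_3 = (1.00×10^-7)(4.29)/(2.010e-06) = 0.2134 Ω
R_total = R_1 + R_2 + R_3 = 48.5 Ω

48.5 Ω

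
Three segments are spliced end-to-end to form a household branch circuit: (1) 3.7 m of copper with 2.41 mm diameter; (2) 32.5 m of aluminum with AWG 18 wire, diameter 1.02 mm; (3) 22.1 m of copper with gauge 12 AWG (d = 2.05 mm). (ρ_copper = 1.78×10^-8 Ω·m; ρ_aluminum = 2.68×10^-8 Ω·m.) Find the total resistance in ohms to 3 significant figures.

Seg 1: A = π(d/2)² = π(1.2050e-03 m)² = 4.562e-06 m²
R_1 = (1.78×10^-8)(3.7)/(4.562e-06) = 0.01444 Ω
Seg 2: A = π(1.02/2 mm)² = π(5.1000e-04 m)² = 8.171e-07 m²
R_2 = (2.68×10^-8)(32.5)/(8.171e-07) = 1.066 Ω
Seg 3: A = π(2.05/2 mm)² = π(1.0250e-03 m)² = 3.301e-06 m²
R_3 = (1.78×10^-8)(22.1)/(3.301e-06) = 0.1192 Ω
R_total = R_1 + R_2 + R_3 = 1.20 Ω

1.20 Ω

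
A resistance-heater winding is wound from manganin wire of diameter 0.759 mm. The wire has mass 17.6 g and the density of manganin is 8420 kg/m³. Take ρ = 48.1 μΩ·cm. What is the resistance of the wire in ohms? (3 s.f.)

ρ = 48.1 μΩ·cm = 4.81×10^-7 Ω·m
A = π(d/2)² = π(3.7950e-04 m)² = 4.5245e-07 m²
L = m/(density·A) = 0.0176/(8420×4.5245e-07) = 4.62 m
R = ρL/A = (4.81×10^-7)(4.62)/(4.5245e-07) = 4.91 Ω

4.91 Ω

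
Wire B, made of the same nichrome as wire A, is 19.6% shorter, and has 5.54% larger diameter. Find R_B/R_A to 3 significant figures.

0.722

R ∝ L/d², so R_B/R_A = (1 − 19.6/100) × (1 + 5.54/100)⁻²
= 0.804 × 0.8978 = 0.722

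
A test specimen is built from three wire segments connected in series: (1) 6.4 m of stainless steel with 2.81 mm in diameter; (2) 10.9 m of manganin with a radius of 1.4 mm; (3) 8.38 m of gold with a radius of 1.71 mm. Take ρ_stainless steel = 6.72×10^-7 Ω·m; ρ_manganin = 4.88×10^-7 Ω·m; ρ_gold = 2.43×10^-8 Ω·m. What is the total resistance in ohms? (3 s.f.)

Seg 1: A = π(d/2)² = π(1.4050e-03 m)² = 6.202e-06 m²
R_1 = (6.72×10^-7)(6.4)/(6.202e-06) = 0.6935 Ω
Seg 2: A = πr² = π(1.4000e-03 m)² = 6.158e-06 m²
R_2 = (4.88×10^-7)(10.9)/(6.158e-06) = 0.8639 Ω
Seg 3: A = πr² = π(1.7100e-03 m)² = 9.186e-06 m²
R_3 = (2.43×10^-8)(8.38)/(9.186e-06) = 0.02217 Ω
R_total = R_1 + R_2 + R_3 = 1.58 Ω

1.58 Ω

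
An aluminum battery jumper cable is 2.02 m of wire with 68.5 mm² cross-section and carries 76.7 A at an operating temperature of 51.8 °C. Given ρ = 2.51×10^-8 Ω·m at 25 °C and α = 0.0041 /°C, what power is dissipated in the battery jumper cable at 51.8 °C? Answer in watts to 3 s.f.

4.83 W

A = 68.5 mm² = 6.850e-05 m²
R₍25₎ = ρL/A = (2.51×10^-8)(2.02)/(6.850e-05) = 7.402×10^-4 Ω
R₍51.8₎ = R₍25₎(1 + αΔT) = 7.402×10^-4 × (1 + 0.0041×26.8) = 8.215×10^-4 Ω
P = I²R = (76.7)² × 8.215×10^-4 = 4.83 W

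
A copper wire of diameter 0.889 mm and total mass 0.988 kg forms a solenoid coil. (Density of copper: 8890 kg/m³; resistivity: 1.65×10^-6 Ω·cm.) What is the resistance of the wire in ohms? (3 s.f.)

ρ = 1.65×10^-6 Ω·cm = 1.65×10^-8 Ω·m
A = π(d/2)² = π(4.4450e-04 m)² = 6.2072e-07 m²
L = m/(density·A) = 0.988/(8890×6.2072e-07) = 179 m
R = ρL/A = (1.65×10^-8)(179)/(6.2072e-07) = 4.76 Ω

4.76 Ω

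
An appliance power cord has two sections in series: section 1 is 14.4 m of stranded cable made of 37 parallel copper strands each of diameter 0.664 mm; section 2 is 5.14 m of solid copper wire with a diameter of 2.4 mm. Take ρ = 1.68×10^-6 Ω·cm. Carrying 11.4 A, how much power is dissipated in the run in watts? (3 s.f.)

ρ = 1.68×10^-6 Ω·cm = 1.68×10^-8 Ω·m
Section 1: A_strand = π(3.3200e-04)² = 3.463e-07 m²; R₁ = ρL/(N·A_s) = (1.68×10^-8)(14.4)/(37×3.463e-07) = 0.01888 Ω
Section 2: A = π(d/2)² = π(1.2000e-03 m)² = 4.524e-06 m²
R₂ = (1.68×10^-8)(5.14)/(4.524e-06) = 0.01909 Ω
R = R₁ + R₂ = 0.03797 Ω
P = I²R = (11.4)² × 0.03797 = 4.93 W

4.93 W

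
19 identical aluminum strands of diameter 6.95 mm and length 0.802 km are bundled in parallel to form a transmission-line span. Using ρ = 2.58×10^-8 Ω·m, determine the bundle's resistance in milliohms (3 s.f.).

28.7 mΩ

A_strand = π(3.4750e-03 m)² = 3.794e-05 m²
R_strand = ρL/A = (2.58×10^-8)(802)/(3.794e-05) = 0.5454 Ω
R_total = R_strand/N = 0.5454/19 = 28.7 mΩ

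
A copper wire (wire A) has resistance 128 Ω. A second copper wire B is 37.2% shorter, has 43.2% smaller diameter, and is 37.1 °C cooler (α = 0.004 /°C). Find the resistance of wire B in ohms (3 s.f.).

R ∝ ρL/d² with ρ ∝ (1+αΔT), so R_B/R_A = (1 − 37.2/100) × (1 − 43.2/100)⁻² × (1 − 0.004×37.1)
= 0.628 × 3.1 × 0.8516 = 1.658
R_B = 1.658 × 128 = 212 Ω

212 Ω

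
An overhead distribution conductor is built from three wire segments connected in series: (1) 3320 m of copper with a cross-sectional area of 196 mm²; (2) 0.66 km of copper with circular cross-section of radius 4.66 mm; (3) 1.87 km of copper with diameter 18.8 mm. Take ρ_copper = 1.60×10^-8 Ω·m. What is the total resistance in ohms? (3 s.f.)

Seg 1: A = 196 mm² = 1.960e-04 m²
R_1 = (1.60×10^-8)(3320)/(1.960e-04) = 0.271 Ω
Seg 2: A = πr² = π(4.6600e-03 m)² = 6.822e-05 m²
R_2 = (1.60×10^-8)(660)/(6.822e-05) = 0.1548 Ω
Seg 3: A = π(d/2)² = π(9.4000e-03 m)² = 2.776e-04 m²
R_3 = (1.60×10^-8)(1870)/(2.776e-04) = 0.1078 Ω
R_total = R_1 + R_2 + R_3 = 0.534 Ω

0.534 Ω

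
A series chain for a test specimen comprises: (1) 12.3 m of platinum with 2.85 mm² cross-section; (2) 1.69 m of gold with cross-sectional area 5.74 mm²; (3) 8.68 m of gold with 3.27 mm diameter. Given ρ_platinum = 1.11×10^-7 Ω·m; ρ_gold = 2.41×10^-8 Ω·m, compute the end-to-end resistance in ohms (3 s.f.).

Seg 1: A = 2.85 mm² = 2.850e-06 m²
R_1 = (1.11×10^-7)(12.3)/(2.850e-06) = 0.4791 Ω
Seg 2: A = 5.74 mm² = 5.740e-06 m²
R_2 = (2.41×10^-8)(1.69)/(5.740e-06) = 0.007096 Ω
Seg 3: A = π(d/2)² = π(1.6350e-03 m)² = 8.398e-06 m²
R_3 = (2.41×10^-8)(8.68)/(8.398e-06) = 0.02491 Ω
R_total = R_1 + R_2 + R_3 = 0.511 Ω

0.511 Ω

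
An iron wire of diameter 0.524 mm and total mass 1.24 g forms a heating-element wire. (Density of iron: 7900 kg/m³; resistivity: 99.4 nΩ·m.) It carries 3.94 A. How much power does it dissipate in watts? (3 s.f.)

ρ = 99.4 nΩ·m = 9.94×10^-8 Ω·m
A = π(d/2)² = π(2.6200e-04 m)² = 2.1565e-07 m²
L = m/(density·A) = 0.00124/(7900×2.1565e-07) = 0.7279 m
R = ρL/A = (9.94×10^-8)(0.7279)/(2.1565e-07) = 0.3355 Ω
P = I²R = (3.94)² × 0.3355 = 5.21 W

5.21 W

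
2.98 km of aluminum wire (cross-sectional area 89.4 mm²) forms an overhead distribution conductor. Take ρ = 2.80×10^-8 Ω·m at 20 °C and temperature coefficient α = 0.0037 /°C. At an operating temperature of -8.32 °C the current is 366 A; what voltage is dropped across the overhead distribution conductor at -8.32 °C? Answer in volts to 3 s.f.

306 V

A = 89.4 mm² = 8.940e-05 m²
R₍20₎ = ρL/A = (2.80×10^-8)(2980)/(8.940e-05) = 0.9333 Ω
R₍-8.32₎ = R₍20₎(1 + αΔT) = 0.9333 × (1 + 0.0037×-28.3) = 0.8355 Ω
V = IR = 366 × 0.8355 = 306 V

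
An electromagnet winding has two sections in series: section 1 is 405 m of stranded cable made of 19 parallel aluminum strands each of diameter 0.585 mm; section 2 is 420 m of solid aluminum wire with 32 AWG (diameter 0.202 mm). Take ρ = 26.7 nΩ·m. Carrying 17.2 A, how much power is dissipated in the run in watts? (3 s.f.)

1.04×10^5 W

ρ = 26.7 nΩ·m = 2.67×10^-8 Ω·m
Section 1: A_strand = π(2.9250e-04)² = 2.688e-07 m²; R₁ = ρL/(N·A_s) = (2.67×10^-8)(405)/(19×2.688e-07) = 2.117 Ω
Section 2: A = π(0.202/2 mm)² = π(1.0100e-04 m)² = 3.205e-08 m²
R₂ = (2.67×10^-8)(420)/(3.205e-08) = 349.9 Ω
R = R₁ + R₂ = 352 Ω
P = I²R = (17.2)² × 352 = 1.04×10^5 W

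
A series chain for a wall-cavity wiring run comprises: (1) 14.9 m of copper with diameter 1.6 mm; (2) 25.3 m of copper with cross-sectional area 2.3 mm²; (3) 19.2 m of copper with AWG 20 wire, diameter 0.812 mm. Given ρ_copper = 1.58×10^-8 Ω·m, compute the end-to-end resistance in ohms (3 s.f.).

Seg 1: A = π(d/2)² = π(8.0000e-04 m)² = 2.011e-06 m²
R_1 = (1.58×10^-8)(14.9)/(2.011e-06) = 0.1171 Ω
Seg 2: A = 2.3 mm² = 2.300e-06 m²
R_2 = (1.58×10^-8)(25.3)/(2.300e-06) = 0.1738 Ω
Seg 3: A = π(0.812/2 mm)² = π(4.0600e-04 m)² = 5.178e-07 m²
R_3 = (1.58×10^-8)(19.2)/(5.178e-07) = 0.5858 Ω
R_total = R_1 + R_2 + R_3 = 0.877 Ω

0.877 Ω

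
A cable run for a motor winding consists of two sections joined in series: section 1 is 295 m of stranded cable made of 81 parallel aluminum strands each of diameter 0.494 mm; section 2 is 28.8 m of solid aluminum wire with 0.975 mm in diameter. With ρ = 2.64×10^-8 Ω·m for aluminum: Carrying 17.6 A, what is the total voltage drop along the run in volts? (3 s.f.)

Section 1: A_strand = π(2.4700e-04)² = 1.917e-07 m²; R₁ = ρL/(N·A_s) = (2.64×10^-8)(295)/(81×1.917e-07) = 0.5016 Ω
Section 2: A = π(d/2)² = π(4.8750e-04 m)² = 7.466e-07 m²
R₂ = (2.64×10^-8)(28.8)/(7.466e-07) = 1.018 Ω
R = R₁ + R₂ = 1.52 Ω
V = IR = 17.6 × 1.52 = 26.8 V

26.8 V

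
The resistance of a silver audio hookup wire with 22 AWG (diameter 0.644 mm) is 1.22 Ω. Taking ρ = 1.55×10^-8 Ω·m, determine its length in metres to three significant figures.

25.6 m

A = π(0.644/2 mm)² = π(3.2200e-04 m)² = 3.257e-07 m²
L = RA/ρ = (1.22)(3.257e-07)/(1.55×10^-8) = 25.6 m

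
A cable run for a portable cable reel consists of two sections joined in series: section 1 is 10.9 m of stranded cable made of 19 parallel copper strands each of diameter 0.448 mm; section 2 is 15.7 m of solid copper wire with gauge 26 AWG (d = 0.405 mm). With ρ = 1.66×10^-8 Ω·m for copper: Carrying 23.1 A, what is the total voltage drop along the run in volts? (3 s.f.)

Section 1: A_strand = π(2.2400e-04)² = 1.576e-07 m²; R₁ = ρL/(N·A_s) = (1.66×10^-8)(10.9)/(19×1.576e-07) = 0.06041 Ω
Section 2: A = π(0.405/2 mm)² = π(2.0250e-04 m)² = 1.288e-07 m²
R₂ = (1.66×10^-8)(15.7)/(1.288e-07) = 2.023 Ω
R = R₁ + R₂ = 2.083 Ω
V = IR = 23.1 × 2.083 = 48.1 V

48.1 V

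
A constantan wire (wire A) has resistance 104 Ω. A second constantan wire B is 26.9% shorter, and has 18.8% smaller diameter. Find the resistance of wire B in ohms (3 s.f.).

115 Ω

R ∝ L/d², so R_B/R_A = (1 − 26.9/100) × (1 − 18.8/100)⁻²
= 0.731 × 1.517 = 1.109
R_B = 1.109 × 104 = 115 Ω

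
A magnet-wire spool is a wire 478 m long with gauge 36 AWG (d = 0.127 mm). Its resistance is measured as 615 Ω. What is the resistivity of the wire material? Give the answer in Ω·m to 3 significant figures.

1.63×10^-8 Ω·m

A = π(0.127/2 mm)² = π(6.3500e-05 m)² = 1.267e-08 m²
ρ = RA/L = (615)(1.267e-08)/(478) = 1.63×10^-8 Ω·m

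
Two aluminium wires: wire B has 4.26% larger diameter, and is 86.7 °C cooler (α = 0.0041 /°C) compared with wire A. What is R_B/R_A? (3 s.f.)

R ∝ ρL/d² with ρ ∝ (1+αΔT), so R_B/R_A = (1 + 4.26/100)⁻² × (1 − 0.0041×86.7)
= 0.92 × 0.6445 = 0.593

0.593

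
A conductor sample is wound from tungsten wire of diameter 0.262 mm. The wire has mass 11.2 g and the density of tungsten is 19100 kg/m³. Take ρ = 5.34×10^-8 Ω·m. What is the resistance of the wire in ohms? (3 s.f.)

A = π(d/2)² = π(1.3100e-04 m)² = 5.3913e-08 m²
L = m/(density·A) = 0.0112/(19100×5.3913e-08) = 10.88 m
R = ρL/A = (5.34×10^-8)(10.88)/(5.3913e-08) = 10.8 Ω

10.8 Ω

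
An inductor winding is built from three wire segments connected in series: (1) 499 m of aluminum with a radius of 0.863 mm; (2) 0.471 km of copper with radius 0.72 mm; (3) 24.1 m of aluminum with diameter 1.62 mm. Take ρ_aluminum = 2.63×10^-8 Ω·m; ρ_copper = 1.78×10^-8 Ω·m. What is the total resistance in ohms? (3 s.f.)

11.1 Ω

Seg 1: A = πr² = π(8.6300e-04 m)² = 2.340e-06 m²
R_1 = (2.63×10^-8)(499)/(2.340e-06) = 5.609 Ω
Seg 2: A = πr² = π(7.2000e-04 m)² = 1.629e-06 m²
R_2 = (1.78×10^-8)(471)/(1.629e-06) = 5.148 Ω
Seg 3: A = π(d/2)² = π(8.1000e-04 m)² = 2.061e-06 m²
R_3 = (2.63×10^-8)(24.1)/(2.061e-06) = 0.3075 Ω
R_total = R_1 + R_2 + R_3 = 11.1 Ω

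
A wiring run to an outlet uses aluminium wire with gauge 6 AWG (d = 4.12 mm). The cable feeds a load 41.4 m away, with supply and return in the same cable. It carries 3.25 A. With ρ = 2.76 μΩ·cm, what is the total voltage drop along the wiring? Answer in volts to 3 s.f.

ρ = 2.76 μΩ·cm = 2.76×10^-8 Ω·m
A = π(4.12/2 mm)² = π(2.0600e-03 m)² = 1.333e-05 m²
Total conductor length (both ways) L = 2 × 41.4 = 82.8 m
R = ρL/A = (2.76×10^-8)(82.8)/(1.333e-05) = 0.1714 Ω
V = IR = 3.25 × 0.1714 = 0.557 V

0.557 V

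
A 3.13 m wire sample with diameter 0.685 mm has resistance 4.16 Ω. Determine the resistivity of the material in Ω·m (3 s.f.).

4.90×10^-7 Ω·m

A = π(d/2)² = π(3.4250e-04 m)² = 3.685e-07 m²
ρ = RA/L = (4.16)(3.685e-07)/(3.13) = 4.90×10^-7 Ω·m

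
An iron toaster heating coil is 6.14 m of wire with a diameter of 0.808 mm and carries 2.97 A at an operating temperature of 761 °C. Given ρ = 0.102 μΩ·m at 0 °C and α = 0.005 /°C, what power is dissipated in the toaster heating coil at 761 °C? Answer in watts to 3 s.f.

51.8 W

ρ = 0.102 μΩ·m = 1.02×10^-7 Ω·m
A = π(d/2)² = π(4.0400e-04 m)² = 5.128e-07 m²
R₍0₎ = ρL/A = (1.02×10^-7)(6.14)/(5.128e-07) = 1.221 Ω
R₍761₎ = R₍0₎(1 + αΔT) = 1.221 × (1 + 0.005×761) = 5.869 Ω
P = I²R = (2.97)² × 5.869 = 51.8 W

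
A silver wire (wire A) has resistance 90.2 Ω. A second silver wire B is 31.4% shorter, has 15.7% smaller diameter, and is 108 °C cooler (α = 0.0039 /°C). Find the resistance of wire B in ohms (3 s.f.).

50.4 Ω

R ∝ ρL/d² with ρ ∝ (1+αΔT), so R_B/R_A = (1 − 31.4/100) × (1 − 15.7/100)⁻² × (1 − 0.0039×108)
= 0.686 × 1.407 × 0.5788 = 0.5587
R_B = 0.5587 × 90.2 = 50.4 Ω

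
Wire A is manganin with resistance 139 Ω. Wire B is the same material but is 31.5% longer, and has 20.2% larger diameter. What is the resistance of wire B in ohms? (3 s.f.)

R ∝ L/d², so R_B/R_A = (1 + 31.5/100) × (1 + 20.2/100)⁻²
= 1.315 × 0.6921 = 0.9102
R_B = 0.9102 × 139 = 127 Ω

127 Ω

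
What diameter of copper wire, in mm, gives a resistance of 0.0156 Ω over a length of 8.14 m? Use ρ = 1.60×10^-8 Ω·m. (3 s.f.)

3.26 mm

A = ρL/R = (1.60×10^-8)(8.14)/(0.0156) = 8.349e-06 m²
d = 2√(A/π) = 3.260e-03 m = 3.26 mm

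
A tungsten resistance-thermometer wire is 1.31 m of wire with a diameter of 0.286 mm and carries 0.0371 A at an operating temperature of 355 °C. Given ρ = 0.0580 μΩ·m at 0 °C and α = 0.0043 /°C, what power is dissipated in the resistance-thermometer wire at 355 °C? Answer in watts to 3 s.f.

0.00411 W

ρ = 0.0580 μΩ·m = 5.80×10^-8 Ω·m
A = π(d/2)² = π(1.4300e-04 m)² = 6.424e-08 m²
R₍0₎ = ρL/A = (5.80×10^-8)(1.31)/(6.424e-08) = 1.183 Ω
R₍355₎ = R₍0₎(1 + αΔT) = 1.183 × (1 + 0.0043×355) = 2.988 Ω
P = I²R = (0.0371)² × 2.988 = 0.00411 W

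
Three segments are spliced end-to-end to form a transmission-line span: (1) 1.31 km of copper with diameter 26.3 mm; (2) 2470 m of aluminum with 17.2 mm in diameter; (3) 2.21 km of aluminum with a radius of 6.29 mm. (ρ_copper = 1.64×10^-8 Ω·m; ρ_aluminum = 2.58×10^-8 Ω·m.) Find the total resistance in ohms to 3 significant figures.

Seg 1: A = π(d/2)² = π(1.3150e-02 m)² = 5.433e-04 m²
R_1 = (1.64×10^-8)(1310)/(5.433e-04) = 0.03955 Ω
Seg 2: A = π(d/2)² = π(8.6000e-03 m)² = 2.324e-04 m²
R_2 = (2.58×10^-8)(2470)/(2.324e-04) = 0.2743 Ω
Seg 3: A = πr² = π(6.2900e-03 m)² = 1.243e-04 m²
R_3 = (2.58×10^-8)(2210)/(1.243e-04) = 0.4587 Ω
R_total = R_1 + R_2 + R_3 = 0.773 Ω

0.773 Ω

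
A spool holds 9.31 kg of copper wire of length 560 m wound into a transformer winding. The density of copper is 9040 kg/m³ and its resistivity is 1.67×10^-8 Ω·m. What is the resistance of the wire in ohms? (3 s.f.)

5.09 Ω

A = m/(density·L) = 9.31/(9040×560) = 1.8390e-06 m²
R = ρL/A = (1.67×10^-8)(560)/(1.8390e-06) = 5.09 Ω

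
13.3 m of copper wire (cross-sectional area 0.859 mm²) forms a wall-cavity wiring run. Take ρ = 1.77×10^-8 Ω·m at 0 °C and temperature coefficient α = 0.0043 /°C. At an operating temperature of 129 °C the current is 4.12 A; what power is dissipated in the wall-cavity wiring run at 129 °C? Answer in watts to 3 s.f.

A = 0.859 mm² = 8.590e-07 m²
R₍0₎ = ρL/A = (1.77×10^-8)(13.3)/(8.590e-07) = 0.2741 Ω
R₍129₎ = R₍0₎(1 + αΔT) = 0.2741 × (1 + 0.0043×129) = 0.4261 Ω
P = I²R = (4.12)² × 0.4261 = 7.23 W

7.23 W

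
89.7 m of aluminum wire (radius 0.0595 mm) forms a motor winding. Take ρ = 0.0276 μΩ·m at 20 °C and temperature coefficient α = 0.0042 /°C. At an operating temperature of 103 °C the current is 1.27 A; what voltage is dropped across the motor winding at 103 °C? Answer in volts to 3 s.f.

381 V

ρ = 0.0276 μΩ·m = 2.76×10^-8 Ω·m
A = πr² = π(5.9500e-05 m)² = 1.112e-08 m²
R₍20₎ = ρL/A = (2.76×10^-8)(89.7)/(1.112e-08) = 222.6 Ω
R₍103₎ = R₍20₎(1 + αΔT) = 222.6 × (1 + 0.0042×83) = 300.2 Ω
V = IR = 1.27 × 300.2 = 381 V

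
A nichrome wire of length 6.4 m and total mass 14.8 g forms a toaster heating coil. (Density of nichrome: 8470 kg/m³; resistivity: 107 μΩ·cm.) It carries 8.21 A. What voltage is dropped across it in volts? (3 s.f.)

206 V

ρ = 107 μΩ·cm = 1.07×10^-6 Ω·m
A = m/(density·L) = 0.0148/(8470×6.4) = 2.7302e-07 m²
R = ρL/A = (1.07×10^-6)(6.4)/(2.7302e-07) = 25.08 Ω
V = IR = 8.21 × 25.08 = 206 V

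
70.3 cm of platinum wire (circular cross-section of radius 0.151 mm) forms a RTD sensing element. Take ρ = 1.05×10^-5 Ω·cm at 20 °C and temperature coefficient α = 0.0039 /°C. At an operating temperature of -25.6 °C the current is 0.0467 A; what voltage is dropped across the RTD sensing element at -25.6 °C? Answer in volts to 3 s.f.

ρ = 1.05×10^-5 Ω·cm = 1.05×10^-7 Ω·m
A = πr² = π(1.5100e-04 m)² = 7.163e-08 m²
R₍20₎ = ρL/A = (1.05×10^-7)(0.703)/(7.163e-08) = 1.03 Ω
R₍-25.6₎ = R₍20₎(1 + αΔT) = 1.03 × (1 + 0.0039×-45.6) = 0.8472 Ω
V = IR = 0.0467 × 0.8472 = 0.0396 V

0.0396 V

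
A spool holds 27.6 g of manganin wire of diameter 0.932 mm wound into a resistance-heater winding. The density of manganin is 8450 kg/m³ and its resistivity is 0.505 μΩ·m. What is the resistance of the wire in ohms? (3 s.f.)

ρ = 0.505 μΩ·m = 5.05×10^-7 Ω·m
A = π(d/2)² = π(4.6600e-04 m)² = 6.8222e-07 m²
L = m/(density·A) = 0.0276/(8450×6.8222e-07) = 4.788 m
R = ρL/A = (5.05×10^-7)(4.788)/(6.8222e-07) = 3.54 Ω

3.54 Ω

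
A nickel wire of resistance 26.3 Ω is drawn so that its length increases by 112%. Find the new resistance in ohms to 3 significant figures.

k = 1 + 112/100 = 2.12; volume constant ⇒ A' = A/k, so R' = k²R.
R' = 4.494 × 26.3 = 118 Ω

118 Ω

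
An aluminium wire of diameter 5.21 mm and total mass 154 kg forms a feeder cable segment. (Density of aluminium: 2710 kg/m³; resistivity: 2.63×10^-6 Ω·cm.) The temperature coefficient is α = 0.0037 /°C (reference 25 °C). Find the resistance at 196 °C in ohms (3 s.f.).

ρ = 2.63×10^-6 Ω·cm = 2.63×10^-8 Ω·m
A = π(d/2)² = π(2.6050e-03 m)² = 2.1319e-05 m²
L = m/(density·A) = 154/(2710×2.1319e-05) = 2666 m
R = ρL/A = (2.63×10^-8)(2666)/(2.1319e-05) = 3.288 Ω
R(196 °C) = 3.288 × (1 + 0.0037×171) = 5.37 Ω

5.37 Ω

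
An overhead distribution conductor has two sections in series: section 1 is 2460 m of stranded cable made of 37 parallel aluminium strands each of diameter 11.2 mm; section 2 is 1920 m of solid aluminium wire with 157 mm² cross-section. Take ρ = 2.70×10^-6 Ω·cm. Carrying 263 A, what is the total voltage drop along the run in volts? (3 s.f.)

91.6 V

ρ = 2.70×10^-6 Ω·cm = 2.70×10^-8 Ω·m
Section 1: A_strand = π(5.6000e-03)² = 9.852e-05 m²; R₁ = ρL/(N·A_s) = (2.70×10^-8)(2460)/(37×9.852e-05) = 0.01822 Ω
Section 2: A = 157 mm² = 1.570e-04 m²
R₂ = (2.70×10^-8)(1920)/(1.570e-04) = 0.3302 Ω
R = R₁ + R₂ = 0.3484 Ω
V = IR = 263 × 0.3484 = 91.6 V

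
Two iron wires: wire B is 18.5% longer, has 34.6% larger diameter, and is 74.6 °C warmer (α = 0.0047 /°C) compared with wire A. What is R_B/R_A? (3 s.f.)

R ∝ ρL/d² with ρ ∝ (1+αΔT), so R_B/R_A = (1 + 18.5/100) × (1 + 34.6/100)⁻² × (1 + 0.0047×74.6)
= 1.185 × 0.552 × 1.351 = 0.883

0.883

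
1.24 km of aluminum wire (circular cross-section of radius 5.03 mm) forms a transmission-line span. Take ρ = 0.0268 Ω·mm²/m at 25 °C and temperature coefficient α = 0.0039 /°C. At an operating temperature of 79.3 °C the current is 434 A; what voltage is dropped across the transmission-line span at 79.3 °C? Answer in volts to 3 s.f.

ρ = 0.0268 Ω·mm²/m = 2.68×10^-8 Ω·m
A = πr² = π(5.0300e-03 m)² = 7.949e-05 m²
R₍25₎ = ρL/A = (2.68×10^-8)(1240)/(7.949e-05) = 0.4181 Ω
R₍79.3₎ = R₍25₎(1 + αΔT) = 0.4181 × (1 + 0.0039×54.3) = 0.5066 Ω
V = IR = 434 × 0.5066 = 220 V

220 V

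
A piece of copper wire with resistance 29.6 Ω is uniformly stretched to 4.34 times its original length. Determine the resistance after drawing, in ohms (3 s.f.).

558 Ω

Volume constant ⇒ A' = A/k with k = 4.34. R' = ρ(kL)/(A/k) = k²R.
R' = 18.84 × 29.6 = 558 Ω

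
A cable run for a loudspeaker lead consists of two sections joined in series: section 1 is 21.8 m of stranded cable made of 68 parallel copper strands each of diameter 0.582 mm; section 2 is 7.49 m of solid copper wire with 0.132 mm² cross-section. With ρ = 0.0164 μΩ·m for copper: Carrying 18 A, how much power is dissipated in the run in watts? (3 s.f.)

308 W

ρ = 0.0164 μΩ·m = 1.64×10^-8 Ω·m
Section 1: A_strand = π(2.9100e-04)² = 2.660e-07 m²; R₁ = ρL/(N·A_s) = (1.64×10^-8)(21.8)/(68×2.660e-07) = 0.01976 Ω
Section 2: A = 0.132 mm² = 1.320e-07 m²
R₂ = (1.64×10^-8)(7.49)/(1.320e-07) = 0.9306 Ω
R = R₁ + R₂ = 0.9503 Ω
P = I²R = (18)² × 0.9503 = 308 W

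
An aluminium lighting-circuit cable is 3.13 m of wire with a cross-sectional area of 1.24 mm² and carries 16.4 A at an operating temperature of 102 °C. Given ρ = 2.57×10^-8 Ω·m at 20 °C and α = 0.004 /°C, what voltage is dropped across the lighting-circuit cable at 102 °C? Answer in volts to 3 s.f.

A = 1.24 mm² = 1.240e-06 m²
R₍20₎ = ρL/A = (2.57×10^-8)(3.13)/(1.240e-06) = 0.06487 Ω
R₍102₎ = R₍20₎(1 + αΔT) = 0.06487 × (1 + 0.004×82) = 0.08615 Ω
V = IR = 16.4 × 0.08615 = 1.41 V

1.41 V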